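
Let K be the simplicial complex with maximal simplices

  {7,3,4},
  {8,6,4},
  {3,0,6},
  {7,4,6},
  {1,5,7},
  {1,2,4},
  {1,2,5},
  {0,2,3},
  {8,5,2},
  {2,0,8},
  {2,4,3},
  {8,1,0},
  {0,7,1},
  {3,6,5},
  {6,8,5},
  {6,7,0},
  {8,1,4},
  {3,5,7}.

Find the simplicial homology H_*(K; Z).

H_0 ≅ Z,  H_1 ≅ Z ⊕ Z/2,  H_2 = 0.

Order the vertices as 0 < 1 < 2 < 3 < 4 < 5 < 6 < 7 < 8. Listing each simplex with vertices in this order, K has dimension 2 with simplices:

  0-simplices (9): [0], [1], [2], [3], [4], [5], [6], [7], [8]
  1-simplices (27): (27 of them)
  2-simplices (18): [0,1,7], [0,1,8], [0,2,3], [0,2,8], [0,3,6], [0,6,7], [1,2,4], [1,2,5], [1,4,8], [1,5,7], [2,3,4], [2,5,8], [3,4,7], [3,5,6], [3,5,7], [4,6,7], [4,6,8], [5,6,8]

Hence C_0 ≅ Z^9, C_1 ≅ Z^27, C_2 ≅ Z^18.

Boundary ∂_1: C_1 → C_0 sends each edge [p,q] (with p < q) to q − p.
This gives a 9×27 integer matrix of rank 8; reducing to Smith normal form yields diagonal entries (1,1,1,1,1,1,1,1).

Boundary ∂_2: C_2 → C_1 acts by ∂[p,q,r] = [q,r] − [p,r] + [p,q]. For instance
  ∂[3,5,7] = [5,7] − [3,7] + [3,5],
  ∂[1,2,4] = [2,4] − [1,4] + [1,2].
This gives a 27×18 integer matrix of rank 18; reducing to Smith normal form yields diagonal entries (1,1,1,1,1,1,1,1,1,1,1,1,1,1,1,1,1,2).

Computing H_k = (kernel of ∂_k) / (image of ∂_{k+1}):

  H_0: rank C_0 − rank ∂_1 = 9 − 8 = 1, and the invariant factors of ∂_1 are all 1, so H_0 = Z.
  H_1: rank ker ∂_1 − rank ∂_2 = (27 − 8) − 18 = 1, and ∂_2 has invariant factor 2 > 1, so H_1 = Z ⊕ Z/2.
  H_2: rank ker ∂_2 − rank ∂_3 = (18 − 18) − 0 = 0, and there is no ∂_3, so H_2 = 0.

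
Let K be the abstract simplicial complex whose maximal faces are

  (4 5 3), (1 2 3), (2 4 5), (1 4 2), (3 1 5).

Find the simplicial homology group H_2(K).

We work with the vertex ordering 1 < 2 < 3 < 4 < 5. The simplices of K, each written with vertices in increasing order, are:

  0-simplices (5): [1], [2], [3], [4], [5]
  1-simplices (10): [1,2], [1,3], [1,4], [1,5], [2,3], [2,4], [2,5], [3,4], [3,5], [4,5]
  2-simplices (5): [1,2,3], [1,2,4], [1,3,5], [2,4,5], [3,4,5]

giving chain groups C_0 ≅ Z^5, C_1 ≅ Z^10, C_2 ≅ Z^5.

Boundary ∂_1: C_1 → C_0 sends each edge [p,q] (with p < q) to q − p. For instance
  ∂[3,4] = [4] − [3].
This gives a 5×10 integer matrix of rank 4; reducing to Smith normal form yields diagonal entries (1,1,1,1).

The boundary map ∂_2: C_2 → C_1 sends each 2-simplex [p,q,r] to [q,r] − [p,r] + [p,q]. For instance
  ∂[3,4,5] = [4,5] − [3,5] + [3,4],
  ∂[1,3,5] = [3,5] − [1,5] + [1,3].
As a 10×5 matrix over Z this has rank 5, with invariant factors (1,1,1,1,1).

Reading off H_k = ker ∂_k / im ∂_{k+1}:

  H_2: rank ker ∂_2 − rank ∂_3 = (5 − 5) − 0 = 0, and there is no ∂_3, so H_2 ≅ 0.

H_2 ≅ 0.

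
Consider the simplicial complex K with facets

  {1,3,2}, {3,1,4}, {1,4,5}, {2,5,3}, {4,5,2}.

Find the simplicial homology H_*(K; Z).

K has 5 vertices, 10 edges, 5 triangles.
rank ∂_0 = 0, rank ∂_1 = 4 ⇒ b_0 = 5 − 0 − 4 = 1; all invariant factors of ∂_1 are 1 so no torsion. So H_0 ≅ Z.
rank ∂_1 = 4, rank ∂_2 = 5 ⇒ b_1 = 10 − 4 − 5 = 1; all invariant factors of ∂_2 are 1 so no torsion. So H_1 ≅ Z.
rank ∂_2 = 5, rank ∂_3 = 0 ⇒ b_2 = 5 − 5 − 0 = 0. So H_2 ≅ 0.

H_0 = Z,  H_1 = Z,  H_2 = 0.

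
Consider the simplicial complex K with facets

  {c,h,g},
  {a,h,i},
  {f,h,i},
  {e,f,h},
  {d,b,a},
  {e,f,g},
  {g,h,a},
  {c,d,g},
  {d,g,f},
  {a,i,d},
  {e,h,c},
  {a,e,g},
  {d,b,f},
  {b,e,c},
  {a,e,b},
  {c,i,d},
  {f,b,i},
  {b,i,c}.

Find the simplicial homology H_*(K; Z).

Take the total order a < b < c < d < e < f < g < h < i on the vertex set. Then K (dimension 2) consists of the simplices:

  0-simplices (9): a, b, c, d, e, f, g, h, i
  1-simplices (27): ab, ad, ae, ag, ah, ai, bc, bd, be, bf, bi, cd, ce, cg, ch, ci, df, dg, di, ef, eg, eh, fg, fh, fi, gh, hi
  2-simplices (18): abd, abe, adi, aeg, agh, ahi, bce, bci, bdf, bfi, cdg, cdi, ceh, cgh, dfg, efg, efh, fhi

giving chain groups C_0 ≅ Z^9, C_1 ≅ Z^27, C_2 ≅ Z^18.

Boundary ∂_1: C_1 → C_0 is given by ∂[p,q] = [q] − [p].
The resulting 9×27 matrix has rank 8, and its Smith normal form has invariant factors (1,1,1,1,1,1,1,1).

The boundary map ∂_2: C_2 → C_1 maps a triangle to the signed sum of its edges. For instance
  ∂adi = di − ai + ad,
  ∂ceh = eh − ch + ce.
The 27×18 boundary matrix has rank 18 and Smith normal form diag(1,1,1,1,1,1,1,1,1,1,1,1,1,1,1,1,1,2).

Now H_k = ker ∂_k / im ∂_{k+1}, so:

  H_0: rank C_0 − rank ∂_1 = 9 − 8 = 1, and the invariant factors of ∂_1 are all 1, so H_0 = Z.
  H_1: rank ker ∂_1 − rank ∂_2 = (27 − 8) − 18 = 1, and ∂_2 has invariant factor 2 > 1, so H_1 = Z ⊕ Z/2.
  H_2: rank ker ∂_2 − rank ∂_3 = (18 − 18) − 0 = 0, and there is no ∂_3, so H_2 = 0.

(K is a triangulation of the Klein bottle.)

H_0 ≅ Z,  H_1 ≅ Z ⊕ Z/2,  H_2 = 0.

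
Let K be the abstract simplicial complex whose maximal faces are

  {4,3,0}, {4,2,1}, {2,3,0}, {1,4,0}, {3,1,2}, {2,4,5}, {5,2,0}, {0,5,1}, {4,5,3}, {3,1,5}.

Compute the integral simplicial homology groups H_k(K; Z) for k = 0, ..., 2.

H_0 ≅ Z,  H_1 ≅ Z/2,  H_2 = 0.

We work with the vertex ordering 0 < 1 < 2 < 3 < 4 < 5. The simplices of K, each written with vertices in increasing order, are:

  0-simplices (6): [0], [1], [2], [3], [4], [5]
  1-simplices (15): [0,1], [0,2], [0,3], [0,4], [0,5], [1,2], [1,3], [1,4], [1,5], [2,3], [2,4], [2,5], [3,4], [3,5], [4,5]
  2-simplices (10): [0,1,4], [0,1,5], [0,2,3], [0,2,5], [0,3,4], [1,2,3], [1,2,4], [1,3,5], [2,4,5], [3,4,5]

so the chain groups are C_0 ≅ Z^6, C_1 ≅ Z^15, C_2 ≅ Z^10.

Boundary ∂_1: C_1 → C_0 is given by ∂[p,q] = [q] − [p]. For instance
  ∂[1,3] = [3] − [1].
The resulting 6×15 matrix has rank 5, and its Smith normal form has invariant factors (1,1,1,1,1).

Boundary ∂_2: C_2 → C_1 sends each 2-simplex [p,q,r] to [q,r] − [p,r] + [p,q]. For instance
  ∂[1,2,4] = [2,4] − [1,4] + [1,2],
  ∂[0,1,4] = [1,4] − [0,4] + [0,1].
This gives a 15×10 integer matrix of rank 10; reducing to Smith normal form yields diagonal entries (1,1,1,1,1,1,1,1,1,2).

From H_k ≅ ker(∂_k) / im(∂_{k+1}) we obtain:

  H_0: rank C_0 − rank ∂_1 = 6 − 5 = 1, and the invariant factors of ∂_1 are all 1, so H_0 = Z.
  H_1: rank ker ∂_1 − rank ∂_2 = (15 − 5) − 10 = 0, and ∂_2 has invariant factor 2 > 1, so H_1 = Z/2.
  H_2: rank ker ∂_2 − rank ∂_3 = (10 − 10) − 0 = 0, and there is no ∂_3, so H_2 = 0.

As a check, the Euler characteristic is 6 − 15 + 10 = 1, which agrees with 1 − 0 + 0 = 1.
(K is a triangulation of the real projective plane RP^2.)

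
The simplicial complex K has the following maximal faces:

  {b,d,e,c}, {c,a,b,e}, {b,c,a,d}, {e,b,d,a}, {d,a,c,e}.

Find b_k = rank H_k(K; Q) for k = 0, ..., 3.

Take the total order a < b < c < d < e on the vertex set. Then K (dimension 3) consists of the simplices:

  0-simplices (5): a, b, c, d, e
  1-simplices (10): ab, ac, ad, ae, bc, bd, be, cd, ce, de
  2-simplices (10): abc, abd, abe, acd, ace, ade, bcd, bce, bde, cde
  3-simplices (5): abcd, abce, abde, acde, bcde

giving chain groups C_0 ≅ Z^5, C_1 ≅ Z^10, C_2 ≅ Z^10, C_3 ≅ Z^5.

∂_1: C_1 → C_0 is given by ∂[p,q] = [q] − [p]. For instance
  ∂be = e − b.
This gives a 5×10 integer matrix of rank 4; reducing to Smith normal form yields diagonal entries (1,1,1,1).

The boundary map ∂_2: C_2 → C_1 maps a triangle to the signed sum of its edges. For instance
  ∂bcd = cd − bd + bc,
  ∂bce = ce − be + bc.
As a 10×10 matrix over Z this has rank 6, with invariant factors (1,1,1,1,1,1).

∂_3: C_3 → C_2 sends each 3-simplex σ to the alternating sum Σ_i (−1)^i (σ with its i-th vertex removed). For instance
  ∂acde = cde − ade + ace − acd,
  ∂abde = bde − ade + abe − abd.
As a 10×5 matrix over Z this has rank 4, with invariant factors (1,1,1,1).

From H_k ≅ ker(∂_k) / im(∂_{k+1}) we obtain:

  H_0: rank C_0 − rank ∂_1 = 5 − 4 = 1, and the invariant factors of ∂_1 are all 1, so H_0 ≅ Z.
  H_1: rank ker ∂_1 − rank ∂_2 = (10 − 4) − 6 = 0, and the invariant factors of ∂_2 are all 1, so H_1 ≅ 0.
  H_2: rank ker ∂_2 − rank ∂_3 = (10 − 6) − 4 = 0, and the invariant factors of ∂_3 are all 1, so H_2 ≅ 0.
  H_3: rank ker ∂_3 − rank ∂_4 = (5 − 4) − 0 = 1, and there is no ∂_4, so H_3 ≅ Z.

Hence the Betti numbers are b_0 = 1, b_1 = 0, b_2 = 0, b_3 = 1.

b_0 = 1, b_1 = 0, b_2 = 0, b_3 = 1.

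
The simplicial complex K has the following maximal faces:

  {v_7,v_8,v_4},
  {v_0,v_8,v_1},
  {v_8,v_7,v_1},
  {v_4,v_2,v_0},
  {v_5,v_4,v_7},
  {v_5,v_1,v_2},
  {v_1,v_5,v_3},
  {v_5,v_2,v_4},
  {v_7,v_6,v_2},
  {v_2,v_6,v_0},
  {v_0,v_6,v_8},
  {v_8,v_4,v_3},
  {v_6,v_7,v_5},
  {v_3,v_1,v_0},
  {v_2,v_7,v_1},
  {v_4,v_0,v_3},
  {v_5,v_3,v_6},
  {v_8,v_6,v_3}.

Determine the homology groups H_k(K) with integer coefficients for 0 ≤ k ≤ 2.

H_0 = Z,  H_1 = Z ⊕ Z_2,  H_2 = 0.

Order the vertices as v_0 < v_1 < v_2 < v_3 < v_4 < v_5 < v_6 < v_7 < v_8. Listing each simplex with vertices in this order, K has dimension 2 with simplices:

  0-simplices (9): [v_0], [v_1], [v_2], [v_3], [v_4], [v_5], [v_6], [v_7], [v_8]
  1-simplices (27): (27 of them)
  2-simplices (18): (18 of them)

so the chain groups are C_0 ≅ Z^9, C_1 ≅ Z^27, C_2 ≅ Z^18.

Boundary ∂_1: C_1 → C_0 is given by ∂[p,q] = [q] − [p].
This gives a 9×27 integer matrix of rank 8; reducing to Smith normal form yields diagonal entries (1,1,1,1,1,1,1,1).

The boundary map ∂_2: C_2 → C_1 acts by ∂[p,q,r] = [q,r] − [p,r] + [p,q]. For instance
  ∂[v_0,v_1,v_8] = [v_1,v_8] − [v_0,v_8] + [v_0,v_1],
  ∂[v_0,v_3,v_4] = [v_3,v_4] − [v_0,v_4] + [v_0,v_3].
The resulting 27×18 matrix has rank 18, and its Smith normal form has invariant factors (1,1,1,1,1,1,1,1,1,1,1,1,1,1,1,1,1,2).

Computing H_k = (kernel of ∂_k) / (image of ∂_{k+1}):

  H_0: rank C_0 − rank ∂_1 = 9 − 8 = 1, and the invariant factors of ∂_1 are all 1, so H_0 ≅ Z.
  H_1: rank ker ∂_1 − rank ∂_2 = (27 − 8) − 18 = 1, and ∂_2 has invariant factor 2 > 1, so H_1 ≅ Z ⊕ Z_2.
  H_2: rank ker ∂_2 − rank ∂_3 = (18 − 18) − 0 = 0, and there is no ∂_3, so H_2 ≅ 0.

(K is a triangulation of the Klein bottle.)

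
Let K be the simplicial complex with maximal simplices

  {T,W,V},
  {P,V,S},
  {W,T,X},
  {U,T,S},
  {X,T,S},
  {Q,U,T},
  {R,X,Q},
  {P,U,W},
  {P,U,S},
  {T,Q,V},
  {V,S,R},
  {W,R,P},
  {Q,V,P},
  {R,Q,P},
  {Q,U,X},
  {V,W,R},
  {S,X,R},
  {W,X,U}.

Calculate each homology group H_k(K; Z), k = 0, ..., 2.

H_0 = Z,  H_1 = Z ⊕ Z/2,  H_2 = 0.

We work with the vertex ordering P < Q < R < S < T < U < V < W < X. The simplices of K, each written with vertices in increasing order, are:

  0-simplices (9): P, Q, R, S, T, U, V, W, X
  1-simplices (27): PQ, PR, PS, PU, PV, PW, QR, QT, QU, QV, QX, RS, RV, RW, RX, ST, SU, SV, SX, TU, TV, TW, TX, UW, UX, VW, WX
  2-simplices (18): PQR, PQV, PRW, PSU, PSV, PUW, QRX, QTU, QTV, QUX, RSV, RSX, RVW, STU, STX, TVW, TWX, UWX

Hence C_0 ≅ Z^9, C_1 ≅ Z^27, C_2 ≅ Z^18.

Boundary ∂_1: C_1 → C_0 sends each edge [p,q] (with p < q) to q − p. For instance
  ∂QR = R − Q.
As a 9×27 matrix over Z this has rank 8, with invariant factors (1,1,1,1,1,1,1,1).

Boundary ∂_2: C_2 → C_1 sends each 2-simplex [p,q,r] to [q,r] − [p,r] + [p,q]. For instance
  ∂UWX = WX − UX + UW,
  ∂QRX = RX − QX + QR.
The 27×18 boundary matrix has rank 18 and Smith normal form diag(1,1,1,1,1,1,1,1,1,1,1,1,1,1,1,1,1,2).

From H_k ≅ ker(∂_k) / im(∂_{k+1}) we obtain:

  H_0: rank C_0 − rank ∂_1 = 9 − 8 = 1, and the invariant factors of ∂_1 are all 1, so H_0 ≅ Z.
  H_1: rank ker ∂_1 − rank ∂_2 = (27 − 8) − 18 = 1, and ∂_2 has invariant factor 2 > 1, so H_1 ≅ Z ⊕ Z/2.
  H_2: rank ker ∂_2 − rank ∂_3 = (18 − 18) − 0 = 0, and there is no ∂_3, so H_2 ≅ 0.

(K is a triangulation of the Klein bottle.)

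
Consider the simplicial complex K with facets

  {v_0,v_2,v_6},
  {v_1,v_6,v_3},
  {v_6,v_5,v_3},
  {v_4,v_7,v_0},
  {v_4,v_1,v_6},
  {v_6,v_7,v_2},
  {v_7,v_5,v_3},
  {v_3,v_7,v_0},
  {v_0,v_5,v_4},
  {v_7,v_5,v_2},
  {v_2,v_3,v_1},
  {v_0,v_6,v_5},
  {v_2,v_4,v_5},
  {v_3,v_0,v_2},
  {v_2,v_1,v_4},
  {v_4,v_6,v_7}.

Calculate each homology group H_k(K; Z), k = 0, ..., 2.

Order the vertices as v_0 < v_1 < v_2 < v_3 < v_4 < v_5 < v_6 < v_7. Listing each simplex with vertices in this order, K has dimension 2 with simplices:

  0-simplices (8): [v_0], [v_1], [v_2], [v_3], [v_4], [v_5], [v_6], [v_7]
  1-simplices (24): (24 of them)
  2-simplices (16): (16 of them)

so the chain groups are C_0 ≅ Z^8, C_1 ≅ Z^24, C_2 ≅ Z^16.

Boundary ∂_1: C_1 → C_0 maps an edge to its endpoints' difference, ∂[p,q] = q − p.
As a 8×24 matrix over Z this has rank 7, with invariant factors (1,1,1,1,1,1,1).

The boundary map ∂_2: C_2 → C_1 acts by ∂[p,q,r] = [q,r] − [p,r] + [p,q]. For instance
  ∂[v_1,v_3,v_6] = [v_3,v_6] − [v_1,v_6] + [v_1,v_3],
  ∂[v_0,v_3,v_7] = [v_3,v_7] − [v_0,v_7] + [v_0,v_3].
As a 24×16 matrix over Z this has rank 15, with invariant factors (1,1,1,1,1,1,1,1,1,1,1,1,1,1,1).

From H_k ≅ ker(∂_k) / im(∂_{k+1}) we obtain:

  H_0: rank C_0 − rank ∂_1 = 8 − 7 = 1, and the invariant factors of ∂_1 are all 1, so H_0 = Z.
  H_1: rank ker ∂_1 − rank ∂_2 = (24 − 7) − 15 = 2, and the invariant factors of ∂_2 are all 1, so H_1 = Z^2.
  H_2: rank ker ∂_2 − rank ∂_3 = (16 − 15) − 0 = 1, and there is no ∂_3, so H_2 = Z.

As a check, the Euler characteristic is 8 − 24 + 16 = 0, which agrees with 1 − 2 + 1 = 0.

H_0 ≅ Z,  H_1 ≅ Z^2,  H_2 ≅ Z.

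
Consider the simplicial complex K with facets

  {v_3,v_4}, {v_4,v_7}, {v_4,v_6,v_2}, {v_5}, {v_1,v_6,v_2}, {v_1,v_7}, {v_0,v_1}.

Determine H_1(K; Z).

Order the vertices as v_0 < v_1 < v_2 < v_3 < v_4 < v_5 < v_6 < v_7. Listing each simplex with vertices in this order, K has dimension 2 with simplices:

  0-simplices (8): [v_0], [v_1], [v_2], [v_3], [v_4], [v_5], [v_6], [v_7]
  1-simplices (9): [v_0,v_1], [v_1,v_2], [v_1,v_6], [v_1,v_7], [v_2,v_4], [v_2,v_6], [v_3,v_4], [v_4,v_6], [v_4,v_7]
  2-simplices (2): [v_1,v_2,v_6], [v_2,v_4,v_6]

Hence C_0 ≅ Z^8, C_1 ≅ Z^9, C_2 ≅ Z^2.

∂_1: C_1 → C_0 is given by ∂[p,q] = [q] − [p]. For instance
  ∂[v_1,v_7] = [v_7] − [v_1].
This gives a 8×9 integer matrix of rank 6; reducing to Smith normal form yields diagonal entries (1,1,1,1,1,1).

∂_2: C_2 → C_1 sends each 2-simplex [p,q,r] to [q,r] − [p,r] + [p,q]. For instance
  ∂[v_1,v_2,v_6] = [v_2,v_6] − [v_1,v_6] + [v_1,v_2],
  ∂[v_2,v_4,v_6] = [v_4,v_6] − [v_2,v_6] + [v_2,v_4].
This gives a 9×2 integer matrix of rank 2; reducing to Smith normal form yields diagonal entries (1,1).

From H_k ≅ ker(∂_k) / im(∂_{k+1}) we obtain:

  H_1: rank ker ∂_1 − rank ∂_2 = (9 − 6) − 2 = 1, and the invariant factors of ∂_2 are all 1, so H_1 ≅ Z.

H_1 = Z.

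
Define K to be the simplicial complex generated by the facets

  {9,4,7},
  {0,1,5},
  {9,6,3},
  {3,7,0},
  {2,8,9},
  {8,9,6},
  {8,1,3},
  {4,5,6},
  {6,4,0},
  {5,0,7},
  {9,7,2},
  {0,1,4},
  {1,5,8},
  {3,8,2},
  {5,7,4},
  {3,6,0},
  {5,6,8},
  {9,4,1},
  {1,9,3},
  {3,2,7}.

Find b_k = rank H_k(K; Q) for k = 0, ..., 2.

Fix the vertex order 0 < 1 < 2 < 3 < 4 < 5 < 6 < 7 < 8 < 9 and write every simplex with vertices in increasing order. Then dim K = 2 and the simplices of K are:

  0-simplices (10): [0], [1], [2], [3], [4], [5], [6], [7], [8], [9]
  1-simplices (30): (30 of them)
  2-simplices (20): (20 of them)

Hence C_0 ≅ Z^10, C_1 ≅ Z^30, C_2 ≅ Z^20.

Boundary ∂_1: C_1 → C_0 maps an edge to its endpoints' difference, ∂[p,q] = q − p.
The 10×30 boundary matrix has rank 9 and Smith normal form diag(1,1,1,1,1,1,1,1,1).

The boundary map ∂_2: C_2 → C_1 sends each 2-simplex [p,q,r] to [q,r] − [p,r] + [p,q]. For instance
  ∂[0,3,7] = [3,7] − [0,7] + [0,3],
  ∂[3,6,9] = [6,9] − [3,9] + [3,6].
This gives a 30×20 integer matrix of rank 20; reducing to Smith normal form yields diagonal entries (1,1,1,1,1,1,1,1,1,1,1,1,1,1,1,1,1,1,1,2).

Reading off H_k = ker ∂_k / im ∂_{k+1}:

  H_0: rank C_0 − rank ∂_1 = 10 − 9 = 1, and the invariant factors of ∂_1 are all 1, so H_0 = Z.
  H_1: rank ker ∂_1 − rank ∂_2 = (30 − 9) − 20 = 1, and ∂_2 has invariant factor 2 > 1, so H_1 = Z ⊕ Z/2Z.
  H_2: rank ker ∂_2 − rank ∂_3 = (20 − 20) − 0 = 0, and there is no ∂_3, so H_2 = 0.

As a check, the Euler characteristic is 10 − 30 + 20 = 0, which agrees with 1 − 1 + 0 = 0.

Hence the Betti numbers are b_0 = 1, b_1 = 1, b_2 = 0.

b_0 = 1, b_1 = 1, b_2 = 0.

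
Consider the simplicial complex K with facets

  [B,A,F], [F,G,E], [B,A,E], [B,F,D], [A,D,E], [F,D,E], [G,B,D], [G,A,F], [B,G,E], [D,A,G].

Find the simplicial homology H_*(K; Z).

H_0 = Z,  H_1 = Z/2,  H_2 = 0.

K has 6 vertices, 15 edges, 10 triangles.
rank ∂_0 = 0, rank ∂_1 = 5 ⇒ b_0 = 6 − 0 − 5 = 1; all invariant factors of ∂_1 are 1 so no torsion. So H_0 ≅ Z.
rank ∂_1 = 5, rank ∂_2 = 10 ⇒ b_1 = 15 − 5 − 10 = 0; ∂_2 has invariant factor(s) [2] giving torsion. So H_1 ≅ Z/2.
rank ∂_2 = 10, rank ∂_3 = 0 ⇒ b_2 = 10 − 10 − 0 = 0. So H_2 ≅ 0.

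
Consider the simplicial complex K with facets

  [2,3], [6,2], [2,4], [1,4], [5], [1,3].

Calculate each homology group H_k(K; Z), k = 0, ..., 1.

K has 6 vertices, 5 edges.
rank ∂_0 = 0, rank ∂_1 = 4 ⇒ b_0 = 6 − 0 − 4 = 2; all invariant factors of ∂_1 are 1 so no torsion. So H_0 = Z^2.
rank ∂_1 = 4, rank ∂_2 = 0 ⇒ b_1 = 5 − 4 − 0 = 1. So H_1 = Z.

H_0 ≅ Z^2,  H_1 ≅ Z.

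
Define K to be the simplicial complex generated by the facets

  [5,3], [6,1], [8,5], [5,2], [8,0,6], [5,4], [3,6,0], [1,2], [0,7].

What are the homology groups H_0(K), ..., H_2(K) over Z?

H_0 = Z,  H_1 = Z^2,  H_2 = 0.

Fix the vertex order 0 < 1 < 2 < 3 < 4 < 5 < 6 < 7 < 8 and write every simplex with vertices in increasing order. Then dim K = 2 and the simplices of K are:

  0-simplices (9): [0], [1], [2], [3], [4], [5], [6], [7], [8]
  1-simplices (12): [0,3], [0,6], [0,7], [0,8], [1,2], [1,6], [2,5], [3,5], [3,6], [4,5], [5,8], [6,8]
  2-simplices (2): [0,3,6], [0,6,8]

Hence C_0 ≅ Z^9, C_1 ≅ Z^12, C_2 ≅ Z^2.

∂_1: C_1 → C_0 maps an edge to its endpoints' difference, ∂[p,q] = q − p. For instance
  ∂[2,5] = [5] − [2].
The resulting 9×12 matrix has rank 8, and its Smith normal form has invariant factors (1,1,1,1,1,1,1,1).

∂_2: C_2 → C_1 acts by ∂[p,q,r] = [q,r] − [p,r] + [p,q]. For instance
  ∂[0,6,8] = [6,8] − [0,8] + [0,6],
  ∂[0,3,6] = [3,6] − [0,6] + [0,3].
The resulting 12×2 matrix has rank 2, and its Smith normal form has invariant factors (1,1).

Computing H_k = (kernel of ∂_k) / (image of ∂_{k+1}):

  H_0: rank C_0 − rank ∂_1 = 9 − 8 = 1, and the invariant factors of ∂_1 are all 1, so H_0 = Z.
  H_1: rank ker ∂_1 − rank ∂_2 = (12 − 8) − 2 = 2, and the invariant factors of ∂_2 are all 1, so H_1 = Z^2.
  H_2: rank ker ∂_2 − rank ∂_3 = (2 − 2) − 0 = 0, and there is no ∂_3, so H_2 = 0.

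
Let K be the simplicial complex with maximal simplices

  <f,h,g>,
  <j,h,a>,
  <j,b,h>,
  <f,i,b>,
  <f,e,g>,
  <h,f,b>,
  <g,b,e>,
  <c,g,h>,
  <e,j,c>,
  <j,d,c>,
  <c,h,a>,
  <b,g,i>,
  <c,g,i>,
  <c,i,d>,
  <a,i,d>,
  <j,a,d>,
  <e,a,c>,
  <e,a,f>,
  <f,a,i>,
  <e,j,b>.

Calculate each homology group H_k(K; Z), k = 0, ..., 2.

Take the total order a < b < c < d < e < f < g < h < i < j on the vertex set. Then K (dimension 2) consists of the simplices:

  0-simplices (10): a, b, c, d, e, f, g, h, i, j
  1-simplices (30): ac, ad, ae, af, ah, ai, aj, be, bf, bg, bh, bi, bj, cd, ce, cg, ch, ci, cj, di, dj, ef, eg, ej, fg, fh, fi, gh, gi, hj
  2-simplices (20): ace, ach, adi, adj, aef, afi, ahj, beg, bej, bfh, bfi, bgi, bhj, cdi, cdj, cej, cgh, cgi, efg, fgh

Hence C_0 ≅ Z^10, C_1 ≅ Z^30, C_2 ≅ Z^20.

∂_1: C_1 → C_0 sends each edge [p,q] (with p < q) to q − p. For instance
  ∂ah = h − a.
This gives a 10×30 integer matrix of rank 9; reducing to Smith normal form yields diagonal entries (1,1,1,1,1,1,1,1,1).

The boundary map ∂_2: C_2 → C_1 sends each 2-simplex [p,q,r] to [q,r] − [p,r] + [p,q]. For instance
  ∂cgh = gh − ch + cg,
  ∂bgi = gi − bi + bg.
The resulting 30×20 matrix has rank 20, and its Smith normal form has invariant factors (1,1,1,1,1,1,1,1,1,1,1,1,1,1,1,1,1,1,1,2).

From H_k ≅ ker(∂_k) / im(∂_{k+1}) we obtain:

  H_0: rank C_0 − rank ∂_1 = 10 − 9 = 1, and the invariant factors of ∂_1 are all 1, so H_0 ≅ Z.
  H_1: rank ker ∂_1 − rank ∂_2 = (30 − 9) − 20 = 1, and ∂_2 has invariant factor 2 > 1, so H_1 ≅ Z ⊕ Z/2Z.
  H_2: rank ker ∂_2 − rank ∂_3 = (20 − 20) − 0 = 0, and there is no ∂_3, so H_2 ≅ 0.

H_0 ≅ Z,  H_1 ≅ Z ⊕ Z/2Z,  H_2 = 0.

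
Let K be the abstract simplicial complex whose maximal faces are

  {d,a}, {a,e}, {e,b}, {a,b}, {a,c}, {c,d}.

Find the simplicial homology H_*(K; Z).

H_0 ≅ Z,  H_1 ≅ Z^2.

Take the total order a < b < c < d < e on the vertex set. Then K (dimension 1) consists of the simplices:

  0-simplices (5): a, b, c, d, e
  1-simplices (6): ab, ac, ad, ae, be, cd

so the chain groups are C_0 ≅ Z^5, C_1 ≅ Z^6.

∂_1: C_1 → C_0 is given by ∂[p,q] = [q] − [p].
The resulting 5×6 matrix has rank 4, and its Smith normal form has invariant factors (1,1,1,1).

Computing H_k = (kernel of ∂_k) / (image of ∂_{k+1}):

  H_0: rank C_0 − rank ∂_1 = 5 − 4 = 1, and the invariant factors of ∂_1 are all 1, so H_0 = Z.
  H_1: rank ker ∂_1 − rank ∂_2 = (6 − 4) − 0 = 2, and there is no ∂_2, so H_1 = Z^2.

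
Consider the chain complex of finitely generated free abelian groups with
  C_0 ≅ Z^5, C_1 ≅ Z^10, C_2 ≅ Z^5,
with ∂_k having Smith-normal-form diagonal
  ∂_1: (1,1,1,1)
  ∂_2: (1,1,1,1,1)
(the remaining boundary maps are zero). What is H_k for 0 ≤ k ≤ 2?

H_0: b_0 = 5 − 0 − 4 = 1; torsion from ∂_1 factors > 1: none. So H_0 ≅ Z.
H_1: b_1 = 10 − 4 − 5 = 1; torsion from ∂_2 factors > 1: none. So H_1 ≅ Z.
H_2: b_2 = 5 − 5 − 0 = 0; torsion from ∂_3 factors > 1: none. So H_2 ≅ 0.

H_0 ≅ Z,  H_1 ≅ Z,  H_2 = 0.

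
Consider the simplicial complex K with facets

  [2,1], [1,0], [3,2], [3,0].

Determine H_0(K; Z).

H_0 = Z.

We work with the vertex ordering 0 < 1 < 2 < 3. The simplices of K, each written with vertices in increasing order, are:

  0-simplices (4): [0], [1], [2], [3]
  1-simplices (4): [0,1], [0,3], [1,2], [2,3]

giving chain groups C_0 ≅ Z^4, C_1 ≅ Z^4.

∂_1: C_1 → C_0 maps an edge to its endpoints' difference, ∂[p,q] = q − p. For instance
  ∂[2,3] = [3] − [2].
This gives a 4×4 integer matrix of rank 3; reducing to Smith normal form yields diagonal entries (1,1,1).

Reading off H_k = ker ∂_k / im ∂_{k+1}:

  H_0: rank C_0 − rank ∂_1 = 4 − 3 = 1, and the invariant factors of ∂_1 are all 1, so H_0 ≅ Z.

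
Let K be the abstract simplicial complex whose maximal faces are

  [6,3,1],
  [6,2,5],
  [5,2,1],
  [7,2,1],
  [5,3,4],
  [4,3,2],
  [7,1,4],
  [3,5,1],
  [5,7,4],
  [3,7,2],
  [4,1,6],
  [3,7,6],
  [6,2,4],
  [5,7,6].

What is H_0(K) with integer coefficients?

Order the vertices as 1 < 2 < 3 < 4 < 5 < 6 < 7. Listing each simplex with vertices in this order, K has dimension 2 with simplices:

  0-simplices (7): [1], [2], [3], [4], [5], [6], [7]
  1-simplices (21): [1,2], [1,3], [1,4], [1,5], [1,6], [1,7], [2,3], [2,4], [2,5], [2,6], [2,7], [3,4], [3,5], [3,6], [3,7], [4,5], [4,6], [4,7], [5,6], [5,7], [6,7]
  2-simplices (14): [1,2,5], [1,2,7], [1,3,5], [1,3,6], [1,4,6], [1,4,7], [2,3,4], [2,3,7], [2,4,6], [2,5,6], [3,4,5], [3,6,7], [4,5,7], [5,6,7]

giving chain groups C_0 ≅ Z^7, C_1 ≅ Z^21, C_2 ≅ Z^14.

∂_1: C_1 → C_0 sends each edge [p,q] (with p < q) to q − p.
As a 7×21 matrix over Z this has rank 6, with invariant factors (1,1,1,1,1,1).

∂_2: C_2 → C_1 sends each 2-simplex [p,q,r] to [q,r] − [p,r] + [p,q]. For instance
  ∂[4,5,7] = [5,7] − [4,7] + [4,5],
  ∂[2,3,4] = [3,4] − [2,4] + [2,3].
The 21×14 boundary matrix has rank 13 and Smith normal form diag(1,1,1,1,1,1,1,1,1,1,1,1,1).

Reading off H_k = ker ∂_k / im ∂_{k+1}:

  H_0: rank C_0 − rank ∂_1 = 7 − 6 = 1, and the invariant factors of ∂_1 are all 1, so H_0 = Z.

(K is a triangulation of the torus T^2.)

H_0 = Z.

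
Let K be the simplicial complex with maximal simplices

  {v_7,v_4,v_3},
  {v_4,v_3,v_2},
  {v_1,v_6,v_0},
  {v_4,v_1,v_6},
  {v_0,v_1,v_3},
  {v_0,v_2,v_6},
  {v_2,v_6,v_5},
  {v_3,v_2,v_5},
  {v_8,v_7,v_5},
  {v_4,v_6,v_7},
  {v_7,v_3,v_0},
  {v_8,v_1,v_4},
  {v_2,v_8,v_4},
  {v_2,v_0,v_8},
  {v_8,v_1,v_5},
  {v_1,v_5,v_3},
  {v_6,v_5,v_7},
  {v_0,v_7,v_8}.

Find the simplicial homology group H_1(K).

H_1 ≅ Z^2.

We work with the vertex ordering v_0 < v_1 < v_2 < v_3 < v_4 < v_5 < v_6 < v_7 < v_8. The simplices of K, each written with vertices in increasing order, are:

  0-simplices (9): [v_0], [v_1], [v_2], [v_3], [v_4], [v_5], [v_6], [v_7], [v_8]
  1-simplices (27): (27 of them)
  2-simplices (18): (18 of them)

so the chain groups are C_0 ≅ Z^9, C_1 ≅ Z^27, C_2 ≅ Z^18.

∂_1: C_1 → C_0 sends each edge [p,q] (with p < q) to q − p.
The 9×27 boundary matrix has rank 8 and Smith normal form diag(1,1,1,1,1,1,1,1).

Boundary ∂_2: C_2 → C_1 maps a triangle to the signed sum of its edges. For instance
  ∂[v_0,v_7,v_8] = [v_7,v_8] − [v_0,v_8] + [v_0,v_7],
  ∂[v_0,v_1,v_3] = [v_1,v_3] − [v_0,v_3] + [v_0,v_1].
The 27×18 boundary matrix has rank 17 and Smith normal form diag(1,1,1,1,1,1,1,1,1,1,1,1,1,1,1,1,1).

Now H_k = ker ∂_k / im ∂_{k+1}, so:

  H_1: rank ker ∂_1 − rank ∂_2 = (27 − 8) − 17 = 2, and the invariant factors of ∂_2 are all 1, so H_1 = Z^2.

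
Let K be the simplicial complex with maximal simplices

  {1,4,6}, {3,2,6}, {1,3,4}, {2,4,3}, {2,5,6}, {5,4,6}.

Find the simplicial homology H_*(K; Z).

Fix the vertex order 1 < 2 < 3 < 4 < 5 < 6 and write every simplex with vertices in increasing order. Then dim K = 2 and the simplices of K are:

  0-simplices (6): [1], [2], [3], [4], [5], [6]
  1-simplices (12): [1,3], [1,4], [1,6], [2,3], [2,4], [2,5], [2,6], [3,4], [3,6], [4,5], [4,6], [5,6]
  2-simplices (6): [1,3,4], [1,4,6], [2,3,4], [2,3,6], [2,5,6], [4,5,6]

Hence C_0 ≅ Z^6, C_1 ≅ Z^12, C_2 ≅ Z^6.

∂_1: C_1 → C_0 is given by ∂[p,q] = [q] − [p]. For instance
  ∂[4,5] = [5] − [4].
As a 6×12 matrix over Z this has rank 5, with invariant factors (1,1,1,1,1).

∂_2: C_2 → C_1 sends each 2-simplex [p,q,r] to [q,r] − [p,r] + [p,q]. For instance
  ∂[2,5,6] = [5,6] − [2,6] + [2,5],
  ∂[2,3,4] = [3,4] − [2,4] + [2,3].
The 12×6 boundary matrix has rank 6 and Smith normal form diag(1,1,1,1,1,1).

Reading off H_k = ker ∂_k / im ∂_{k+1}:

  H_0: rank C_0 − rank ∂_1 = 6 − 5 = 1, and the invariant factors of ∂_1 are all 1, so H_0 = Z.
  H_1: rank ker ∂_1 − rank ∂_2 = (12 − 5) − 6 = 1, and the invariant factors of ∂_2 are all 1, so H_1 = Z.
  H_2: rank ker ∂_2 − rank ∂_3 = (6 − 6) − 0 = 0, and there is no ∂_3, so H_2 = 0.

(K is a triangulation of the cylinder S^1 x I.)

H_0 = Z,  H_1 = Z,  H_2 = 0.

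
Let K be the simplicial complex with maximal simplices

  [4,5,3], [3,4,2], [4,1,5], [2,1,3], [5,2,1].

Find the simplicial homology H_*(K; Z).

H_0 = Z,  H_1 = Z,  H_2 = 0.

Order the vertices as 1 < 2 < 3 < 4 < 5. Listing each simplex with vertices in this order, K has dimension 2 with simplices:

  0-simplices (5): [1], [2], [3], [4], [5]
  1-simplices (10): [1,2], [1,3], [1,4], [1,5], [2,3], [2,4], [2,5], [3,4], [3,5], [4,5]
  2-simplices (5): [1,2,3], [1,2,5], [1,4,5], [2,3,4], [3,4,5]

Hence C_0 ≅ Z^5, C_1 ≅ Z^10, C_2 ≅ Z^5.

∂_1: C_1 → C_0 maps an edge to its endpoints' difference, ∂[p,q] = q − p. For instance
  ∂[1,2] = [2] − [1].
This gives a 5×10 integer matrix of rank 4; reducing to Smith normal form yields diagonal entries (1,1,1,1).

The boundary map ∂_2: C_2 → C_1 acts by ∂[p,q,r] = [q,r] − [p,r] + [p,q]. For instance
  ∂[3,4,5] = [4,5] − [3,5] + [3,4],
  ∂[1,4,5] = [4,5] − [1,5] + [1,4].
This gives a 10×5 integer matrix of rank 5; reducing to Smith normal form yields diagonal entries (1,1,1,1,1).

From H_k ≅ ker(∂_k) / im(∂_{k+1}) we obtain:

  H_0: rank C_0 − rank ∂_1 = 5 − 4 = 1, and the invariant factors of ∂_1 are all 1, so H_0 = Z.
  H_1: rank ker ∂_1 − rank ∂_2 = (10 − 4) − 5 = 1, and the invariant factors of ∂_2 are all 1, so H_1 = Z.
  H_2: rank ker ∂_2 − rank ∂_3 = (5 − 5) − 0 = 0, and there is no ∂_3, so H_2 = 0.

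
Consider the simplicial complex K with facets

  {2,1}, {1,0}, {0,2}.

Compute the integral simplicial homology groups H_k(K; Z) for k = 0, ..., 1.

H_0 = Z,  H_1 = Z.

Order the vertices as 0 < 1 < 2. Listing each simplex with vertices in this order, K has dimension 1 with simplices:

  0-simplices (3): [0], [1], [2]
  1-simplices (3): [0,1], [0,2], [1,2]

so the chain groups are C_0 ≅ Z^3, C_1 ≅ Z^3.

The boundary map ∂_1: C_1 → C_0 maps an edge to its endpoints' difference, ∂[p,q] = q − p. For instance
  ∂[0,1] = [1] − [0].
The 3×3 boundary matrix has rank 2 and Smith normal form diag(1,1).

Now H_k = ker ∂_k / im ∂_{k+1}, so:

  H_0: rank C_0 − rank ∂_1 = 3 − 2 = 1, and the invariant factors of ∂_1 are all 1, so H_0 = Z.
  H_1: rank ker ∂_1 − rank ∂_2 = (3 − 2) − 0 = 1, and there is no ∂_2, so H_1 = Z.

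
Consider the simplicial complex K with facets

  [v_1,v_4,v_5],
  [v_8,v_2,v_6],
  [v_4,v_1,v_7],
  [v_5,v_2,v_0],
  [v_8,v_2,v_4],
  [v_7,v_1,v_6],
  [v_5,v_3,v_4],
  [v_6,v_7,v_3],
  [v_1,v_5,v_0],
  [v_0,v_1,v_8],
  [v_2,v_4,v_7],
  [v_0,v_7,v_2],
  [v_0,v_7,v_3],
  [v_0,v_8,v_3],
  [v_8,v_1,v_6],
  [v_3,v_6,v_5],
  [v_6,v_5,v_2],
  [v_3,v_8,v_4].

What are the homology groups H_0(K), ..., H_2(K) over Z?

H_0 = Z,  H_1 = Z^2,  H_2 = Z.

Take the total order v_0 < v_1 < v_2 < v_3 < v_4 < v_5 < v_6 < v_7 < v_8 on the vertex set. Then K (dimension 2) consists of the simplices:

  0-simplices (9): [v_0], [v_1], [v_2], [v_3], [v_4], [v_5], [v_6], [v_7], [v_8]
  1-simplices (27): (27 of them)
  2-simplices (18): (18 of them)

giving chain groups C_0 ≅ Z^9, C_1 ≅ Z^27, C_2 ≅ Z^18.

Boundary ∂_1: C_1 → C_0 is given by ∂[p,q] = [q] − [p].
The 9×27 boundary matrix has rank 8 and Smith normal form diag(1,1,1,1,1,1,1,1).

∂_2: C_2 → C_1 maps a triangle to the signed sum of its edges. For instance
  ∂[v_3,v_4,v_5] = [v_4,v_5] − [v_3,v_5] + [v_3,v_4],
  ∂[v_0,v_2,v_5] = [v_2,v_5] − [v_0,v_5] + [v_0,v_2].
The 27×18 boundary matrix has rank 17 and Smith normal form diag(1,1,1,1,1,1,1,1,1,1,1,1,1,1,1,1,1).

Computing H_k = (kernel of ∂_k) / (image of ∂_{k+1}):

  H_0: rank C_0 − rank ∂_1 = 9 − 8 = 1, and the invariant factors of ∂_1 are all 1, so H_0 = Z.
  H_1: rank ker ∂_1 − rank ∂_2 = (27 − 8) − 17 = 2, and the invariant factors of ∂_2 are all 1, so H_1 = Z^2.
  H_2: rank ker ∂_2 − rank ∂_3 = (18 − 17) − 0 = 1, and there is no ∂_3, so H_2 = Z.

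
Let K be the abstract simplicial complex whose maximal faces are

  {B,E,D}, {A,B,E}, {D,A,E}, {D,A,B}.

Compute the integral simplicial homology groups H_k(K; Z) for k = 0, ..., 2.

H_0 ≅ Z,  H_1 = 0,  H_2 ≅ Z.

Order the vertices as A < B < D < E. Listing each simplex with vertices in this order, K has dimension 2 with simplices:

  0-simplices (4): A, B, D, E
  1-simplices (6): AB, AD, AE, BD, BE, DE
  2-simplices (4): ABD, ABE, ADE, BDE

Hence C_0 ≅ Z^4, C_1 ≅ Z^6, C_2 ≅ Z^4.

The boundary map ∂_1: C_1 → C_0 maps an edge to its endpoints' difference, ∂[p,q] = q − p. For instance
  ∂BE = E − B.
As a 4×6 matrix over Z this has rank 3, with invariant factors (1,1,1).

The boundary map ∂_2: C_2 → C_1 maps a triangle to the signed sum of its edges. For instance
  ∂ADE = DE − AE + AD,
  ∂ABE = BE − AE + AB.
This gives a 6×4 integer matrix of rank 3; reducing to Smith normal form yields diagonal entries (1,1,1).

From H_k ≅ ker(∂_k) / im(∂_{k+1}) we obtain:

  H_0: rank C_0 − rank ∂_1 = 4 − 3 = 1, and the invariant factors of ∂_1 are all 1, so H_0 ≅ Z.
  H_1: rank ker ∂_1 − rank ∂_2 = (6 − 3) − 3 = 0, and the invariant factors of ∂_2 are all 1, so H_1 ≅ 0.
  H_2: rank ker ∂_2 − rank ∂_3 = (4 − 3) − 0 = 1, and there is no ∂_3, so H_2 ≅ Z.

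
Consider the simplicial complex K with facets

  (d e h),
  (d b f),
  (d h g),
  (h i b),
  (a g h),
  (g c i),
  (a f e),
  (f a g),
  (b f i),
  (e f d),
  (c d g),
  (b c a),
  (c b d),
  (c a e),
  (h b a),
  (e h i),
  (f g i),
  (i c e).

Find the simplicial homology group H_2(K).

H_2 = Z.

We work with the vertex ordering a < b < c < d < e < f < g < h < i. The simplices of K, each written with vertices in increasing order, are:

  0-simplices (9): a, b, c, d, e, f, g, h, i
  1-simplices (27): ab, ac, ae, af, ag, ah, bc, bd, bf, bh, bi, cd, ce, cg, ci, de, df, dg, dh, ef, eh, ei, fg, fi, gh, gi, hi
  2-simplices (18): abc, abh, ace, aef, afg, agh, bcd, bdf, bfi, bhi, cdg, cei, cgi, def, deh, dgh, ehi, fgi

Hence C_0 ≅ Z^9, C_1 ≅ Z^27, C_2 ≅ Z^18.

Boundary ∂_1: C_1 → C_0 maps an edge to its endpoints' difference, ∂[p,q] = q − p. For instance
  ∂af = f − a.
The resulting 9×27 matrix has rank 8, and its Smith normal form has invariant factors (1,1,1,1,1,1,1,1).

Boundary ∂_2: C_2 → C_1 sends each 2-simplex [p,q,r] to [q,r] − [p,r] + [p,q]. For instance
  ∂agh = gh − ah + ag,
  ∂bcd = cd − bd + bc.
As a 27×18 matrix over Z this has rank 17, with invariant factors (1,1,1,1,1,1,1,1,1,1,1,1,1,1,1,1,1).

From H_k ≅ ker(∂_k) / im(∂_{k+1}) we obtain:

  H_2: rank ker ∂_2 − rank ∂_3 = (18 − 17) − 0 = 1, and there is no ∂_3, so H_2 = Z.

(K is a triangulation of the torus T^2.)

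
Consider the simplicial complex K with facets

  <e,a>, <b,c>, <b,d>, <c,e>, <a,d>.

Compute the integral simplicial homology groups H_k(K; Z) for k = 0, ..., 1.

We work with the vertex ordering a < b < c < d < e. The simplices of K, each written with vertices in increasing order, are:

  0-simplices (5): a, b, c, d, e
  1-simplices (5): ad, ae, bc, bd, ce

so the chain groups are C_0 ≅ Z^5, C_1 ≅ Z^5.

The boundary map ∂_1: C_1 → C_0 sends each edge [p,q] (with p < q) to q − p. For instance
  ∂ad = d − a.
As a 5×5 matrix over Z this has rank 4, with invariant factors (1,1,1,1).

Now H_k = ker ∂_k / im ∂_{k+1}, so:

  H_0: rank C_0 − rank ∂_1 = 5 − 4 = 1, and the invariant factors of ∂_1 are all 1, so H_0 = Z.
  H_1: rank ker ∂_1 − rank ∂_2 = (5 − 4) − 0 = 1, and there is no ∂_2, so H_1 = Z.

H_0 ≅ Z,  H_1 ≅ Z.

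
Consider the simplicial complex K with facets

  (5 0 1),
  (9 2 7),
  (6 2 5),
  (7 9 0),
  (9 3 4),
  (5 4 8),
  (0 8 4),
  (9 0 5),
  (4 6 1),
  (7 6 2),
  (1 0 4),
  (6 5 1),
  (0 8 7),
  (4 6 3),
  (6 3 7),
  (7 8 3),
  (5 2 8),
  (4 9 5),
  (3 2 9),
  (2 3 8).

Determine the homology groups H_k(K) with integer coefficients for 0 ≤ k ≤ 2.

H_0 ≅ Z,  H_1 ≅ Z × Z/2,  H_2 = 0.

Order the vertices as 0 < 1 < 2 < 3 < 4 < 5 < 6 < 7 < 8 < 9. Listing each simplex with vertices in this order, K has dimension 2 with simplices:

  0-simplices (10): [0], [1], [2], [3], [4], [5], [6], [7], [8], [9]
  1-simplices (30): (30 of them)
  2-simplices (20): (20 of them)

so the chain groups are C_0 ≅ Z^10, C_1 ≅ Z^30, C_2 ≅ Z^20.

The boundary map ∂_1: C_1 → C_0 sends each edge [p,q] (with p < q) to q − p.
The resulting 10×30 matrix has rank 9, and its Smith normal form has invariant factors (1,1,1,1,1,1,1,1,1).

The boundary map ∂_2: C_2 → C_1 sends each 2-simplex [p,q,r] to [q,r] − [p,r] + [p,q]. For instance
  ∂[3,4,6] = [4,6] − [3,6] + [3,4],
  ∂[1,4,6] = [4,6] − [1,6] + [1,4].
The resulting 30×20 matrix has rank 20, and its Smith normal form has invariant factors (1,1,1,1,1,1,1,1,1,1,1,1,1,1,1,1,1,1,1,2).

Computing H_k = (kernel of ∂_k) / (image of ∂_{k+1}):

  H_0: rank C_0 − rank ∂_1 = 10 − 9 = 1, and the invariant factors of ∂_1 are all 1, so H_0 = Z.
  H_1: rank ker ∂_1 − rank ∂_2 = (30 − 9) − 20 = 1, and ∂_2 has invariant factor 2 > 1, so H_1 = Z × Z/2.
  H_2: rank ker ∂_2 − rank ∂_3 = (20 − 20) − 0 = 0, and there is no ∂_3, so H_2 = 0.

(K is a triangulation of the Klein bottle.)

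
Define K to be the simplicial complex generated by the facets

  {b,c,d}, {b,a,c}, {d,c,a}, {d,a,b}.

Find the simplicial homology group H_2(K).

Take the total order a < b < c < d on the vertex set. Then K (dimension 2) consists of the simplices:

  0-simplices (4): a, b, c, d
  1-simplices (6): ab, ac, ad, bc, bd, cd
  2-simplices (4): abc, abd, acd, bcd

so the chain groups are C_0 ≅ Z^4, C_1 ≅ Z^6, C_2 ≅ Z^4.

Boundary ∂_1: C_1 → C_0 is given by ∂[p,q] = [q] − [p]. For instance
  ∂ab = b − a.
The resulting 4×6 matrix has rank 3, and its Smith normal form has invariant factors (1,1,1).

∂_2: C_2 → C_1 sends each 2-simplex [p,q,r] to [q,r] − [p,r] + [p,q]. For instance
  ∂abd = bd − ad + ab,
  ∂acd = cd − ad + ac.
This gives a 6×4 integer matrix of rank 3; reducing to Smith normal form yields diagonal entries (1,1,1).

Computing H_k = (kernel of ∂_k) / (image of ∂_{k+1}):

  H_2: rank ker ∂_2 − rank ∂_3 = (4 − 3) − 0 = 1, and there is no ∂_3, so H_2 ≅ Z.

H_2 ≅ Z.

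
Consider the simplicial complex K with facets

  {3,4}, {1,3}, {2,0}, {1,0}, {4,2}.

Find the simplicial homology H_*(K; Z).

Order the vertices as 0 < 1 < 2 < 3 < 4. Listing each simplex with vertices in this order, K has dimension 1 with simplices:

  0-simplices (5): [0], [1], [2], [3], [4]
  1-simplices (5): [0,1], [0,2], [1,3], [2,4], [3,4]

giving chain groups C_0 ≅ Z^5, C_1 ≅ Z^5.

∂_1: C_1 → C_0 sends each edge [p,q] (with p < q) to q − p.
As a 5×5 matrix over Z this has rank 4, with invariant factors (1,1,1,1).

Computing H_k = (kernel of ∂_k) / (image of ∂_{k+1}):

  H_0: rank C_0 − rank ∂_1 = 5 − 4 = 1, and the invariant factors of ∂_1 are all 1, so H_0 = Z.
  H_1: rank ker ∂_1 − rank ∂_2 = (5 − 4) − 0 = 1, and there is no ∂_2, so H_1 = Z.

H_0 ≅ Z,  H_1 ≅ Z.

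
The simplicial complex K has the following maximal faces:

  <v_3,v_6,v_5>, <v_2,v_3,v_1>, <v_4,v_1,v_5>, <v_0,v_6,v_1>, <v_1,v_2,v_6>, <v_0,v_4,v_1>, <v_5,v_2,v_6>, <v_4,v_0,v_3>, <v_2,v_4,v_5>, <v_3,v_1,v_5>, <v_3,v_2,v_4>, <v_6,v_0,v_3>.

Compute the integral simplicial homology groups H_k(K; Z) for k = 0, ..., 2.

H_0 ≅ Z,  H_1 ≅ Z/2Z,  H_2 = 0.

We work with the vertex ordering v_0 < v_1 < v_2 < v_3 < v_4 < v_5 < v_6. The simplices of K, each written with vertices in increasing order, are:

  0-simplices (7): [v_0], [v_1], [v_2], [v_3], [v_4], [v_5], [v_6]
  1-simplices (18): (18 of them)
  2-simplices (12): (12 of them)

Hence C_0 ≅ Z^7, C_1 ≅ Z^18, C_2 ≅ Z^12.

∂_1: C_1 → C_0 is given by ∂[p,q] = [q] − [p].
The resulting 7×18 matrix has rank 6, and its Smith normal form has invariant factors (1,1,1,1,1,1).

∂_2: C_2 → C_1 sends each 2-simplex [p,q,r] to [q,r] − [p,r] + [p,q]. For instance
  ∂[v_0,v_1,v_4] = [v_1,v_4] − [v_0,v_4] + [v_0,v_1],
  ∂[v_1,v_2,v_6] = [v_2,v_6] − [v_1,v_6] + [v_1,v_2].
The 18×12 boundary matrix has rank 12 and Smith normal form diag(1,1,1,1,1,1,1,1,1,1,1,2).

From H_k ≅ ker(∂_k) / im(∂_{k+1}) we obtain:

  H_0: rank C_0 − rank ∂_1 = 7 − 6 = 1, and the invariant factors of ∂_1 are all 1, so H_0 = Z.
  H_1: rank ker ∂_1 − rank ∂_2 = (18 − 6) − 12 = 0, and ∂_2 has invariant factor 2 > 1, so H_1 = Z/2Z.
  H_2: rank ker ∂_2 − rank ∂_3 = (12 − 12) − 0 = 0, and there is no ∂_3, so H_2 = 0.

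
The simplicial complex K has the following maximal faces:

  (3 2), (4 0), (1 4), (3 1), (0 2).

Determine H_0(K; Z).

H_0 ≅ Z.

We work with the vertex ordering 0 < 1 < 2 < 3 < 4. The simplices of K, each written with vertices in increasing order, are:

  0-simplices (5): [0], [1], [2], [3], [4]
  1-simplices (5): [0,2], [0,4], [1,3], [1,4], [2,3]

Hence C_0 ≅ Z^5, C_1 ≅ Z^5.

∂_1: C_1 → C_0 maps an edge to its endpoints' difference, ∂[p,q] = q − p.
The 5×5 boundary matrix has rank 4 and Smith normal form diag(1,1,1,1).

Computing H_k = (kernel of ∂_k) / (image of ∂_{k+1}):

  H_0: rank C_0 − rank ∂_1 = 5 − 4 = 1, and the invariant factors of ∂_1 are all 1, so H_0 ≅ Z.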